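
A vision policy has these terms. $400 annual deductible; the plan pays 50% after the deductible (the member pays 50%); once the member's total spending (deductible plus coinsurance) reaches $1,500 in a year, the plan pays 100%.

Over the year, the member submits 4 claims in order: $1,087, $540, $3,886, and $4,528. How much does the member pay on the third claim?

Claim 1 ($1,087): $400 finishes the deductible; $687 goes to coinsurance; coinsurance $687 × 50% = $343.50. Member owes $743.50 (running OOP $743.50).
Claim 2 ($540): deductible already satisfied, so member's share is 50% × $540 = $270. Cost to member: $270. OOP to date $1,013.50.
Claim 3 ($3,886): 50% coinsurance on $3,886 = $1,943. OOP would hit $2,956.50 > $1,500, so the cap limits the member to $1,500 − $1,013.50 = $486.50.

$486.50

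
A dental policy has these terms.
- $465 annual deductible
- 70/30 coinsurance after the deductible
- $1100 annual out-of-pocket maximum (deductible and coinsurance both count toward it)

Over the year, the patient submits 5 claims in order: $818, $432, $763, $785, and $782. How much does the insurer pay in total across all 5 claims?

#1 ($818): $465 finishes the deductible; $353 goes to coinsurance; patient's 30% is $105.90. Cost to patient: $570.90. OOP to date $570.90. Plan pays $818 − $570.90 = $247.10.
#2 ($432): deductible already satisfied, so patient's share is 30% × $432 = $129.60. Cost to patient: $129.60. OOP to date $700.50. Plan pays $432 − $129.60 = $302.40.
#3 ($763): 30% coinsurance on $763 = $228.90. Patient owes $228.90 (running OOP $929.40). Plan pays $763 − $228.90 = $534.10.
#4 ($785): deductible met; 30% of $785 = $235.50. Adding that to $929.40 gives $1164.90, past the $1100 cap; patient pays only $1100 − $929.40 = $170.60. Insurer: $785 − $170.60 = $614.40.
#5 ($782): deductible met; 30% of $782 = $234.60. OOP would hit $1334.60 > $1100, so the cap limits the patient to $1100 − $1100 = $0. Plan pays $782 − $0 = $782.
Insurer total = bills − patient's total = $3580 − $1100 = $2480.

$2480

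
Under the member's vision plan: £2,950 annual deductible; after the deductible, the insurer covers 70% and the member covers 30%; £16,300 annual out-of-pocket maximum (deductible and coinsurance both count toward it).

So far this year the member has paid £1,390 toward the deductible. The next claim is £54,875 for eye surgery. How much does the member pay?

£1,390 of the £2,950 deductible is already met, leaving £1,560.
That leaves £54,875 − £1,560 = £53,315 for coinsurance.
Member's 30% share of £53,315 is £15,994.50.
Member responsibility before any cap: £1,560 + £15,994.50 = £17,554.50.
Year-to-date out-of-pocket would reach £1,390 + £17,554.50 = £18,944.50, above the £16,300 maximum, so the member pays only £16,300 − £1,390 = £14,910.

£14,910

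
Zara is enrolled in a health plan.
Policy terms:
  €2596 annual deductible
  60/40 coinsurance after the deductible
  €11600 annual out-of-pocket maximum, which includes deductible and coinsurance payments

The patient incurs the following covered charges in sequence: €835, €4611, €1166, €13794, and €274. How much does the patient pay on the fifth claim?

Claim 1 — €835: fully absorbed by the deductible. Cost to patient: €835. OOP to date €835.
Claim 2 — €4611: deductible takes €1761, €2850 remains; coinsurance €2850 × 40% = €1140. Patient owes €2901 (running OOP €3736).
Claim 3 — €1166: deductible already satisfied, so patient's share is 40% × €1166 = €466.40. Patient pays €466.40; OOP now €4202.40.
Claim 4 — €13794: deductible already satisfied, so patient's share is 40% × €13794 = €5517.60. Patient owes €5517.60 (running OOP €9720).
Claim 5 — €274: deductible met; 40% of €274 = €109.60. Patient owes €109.60 (running OOP €9829.60).

€109.60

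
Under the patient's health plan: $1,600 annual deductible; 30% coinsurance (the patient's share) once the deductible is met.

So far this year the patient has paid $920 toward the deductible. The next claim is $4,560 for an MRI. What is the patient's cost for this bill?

$1,844

Deductible still to meet: $1,600 − $920 = $680.
After the $680 deductible portion, $4,560 − $680 = $3,880 is subject to coinsurance.
Patient's 30% share of $3,880 is $1,164.
That puts the patient's cost at $680 + $1,164 = $1,844.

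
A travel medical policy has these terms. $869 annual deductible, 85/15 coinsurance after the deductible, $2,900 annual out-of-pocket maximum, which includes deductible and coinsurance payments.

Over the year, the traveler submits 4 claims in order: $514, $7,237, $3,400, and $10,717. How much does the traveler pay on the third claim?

Claim 1 ($514): all of it applies to the deductible. Traveler pays $514; OOP now $514.
Claim 2 ($7,237): $355 finishes the deductible; $6,882 goes to coinsurance; 15% of $6,882 = $1,032.30. Traveler owes $1,387.30 (running OOP $1,901.30).
Claim 3 ($3,400): 15% coinsurance on $3,400 = $510. Traveler owes $510 (running OOP $2,411.30).

$510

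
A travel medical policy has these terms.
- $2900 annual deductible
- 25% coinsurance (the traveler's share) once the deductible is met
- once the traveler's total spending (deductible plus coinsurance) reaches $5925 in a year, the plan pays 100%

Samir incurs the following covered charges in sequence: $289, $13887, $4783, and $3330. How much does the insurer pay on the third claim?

$4577

Bill 1, $289: fully absorbed by the deductible. Cost to traveler: $289. OOP to date $289. Insurer: $289 − $289 = $0.
Bill 2, $13887: $2611 to deductible, leaving $11276; traveler's 25% is $2819. Traveler pays $5430; OOP now $5719. Insurer: $13887 − $5430 = $8457.
Bill 3, $4783: deductible met; 25% of $4783 = $1195.75. OOP would hit $6914.75 > $5925, so the cap limits the traveler to $5925 − $5719 = $206. Plan pays $4783 − $206 = $4577.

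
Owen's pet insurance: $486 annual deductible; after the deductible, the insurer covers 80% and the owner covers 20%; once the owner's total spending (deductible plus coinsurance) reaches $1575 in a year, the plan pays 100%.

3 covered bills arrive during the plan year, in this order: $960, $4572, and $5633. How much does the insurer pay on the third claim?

Claim 1 — $960: deductible takes $486, $474 remains; 20% of $474 = $94.80. Cost to owner: $580.80. OOP to date $580.80. Plan pays $960 − $580.80 = $379.20.
Claim 2 — $4572: deductible met; 20% of $4572 = $914.40. Owner owes $914.40 (running OOP $1495.20). Plan pays $4572 − $914.40 = $3657.60.
Claim 3 — $5633: deductible already satisfied, so owner's share is 20% × $5633 = $1126.60. That would push OOP to $2621.80, over the $1575 cap, so owner pays $1575 − $1495.20 = $79.80. Insurer: $5633 − $79.80 = $5553.20.

$5553.20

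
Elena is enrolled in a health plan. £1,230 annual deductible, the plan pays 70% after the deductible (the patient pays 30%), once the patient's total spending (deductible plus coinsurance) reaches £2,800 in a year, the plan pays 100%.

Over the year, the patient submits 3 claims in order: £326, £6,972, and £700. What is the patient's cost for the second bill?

£2,474

#1 (£326): entire amount goes to the deductible. Patient pays £326; OOP now £326.
#2 (£6,972): £904 finishes the deductible; £6,068 goes to coinsurance; coinsurance £6,068 × 30% = £1,820.40. Together that's £904 + £1,820.40 = £2,724.40. That would push OOP to £3,050.40, over the £2,800 cap, so patient pays £2,800 − £326 = £2,474.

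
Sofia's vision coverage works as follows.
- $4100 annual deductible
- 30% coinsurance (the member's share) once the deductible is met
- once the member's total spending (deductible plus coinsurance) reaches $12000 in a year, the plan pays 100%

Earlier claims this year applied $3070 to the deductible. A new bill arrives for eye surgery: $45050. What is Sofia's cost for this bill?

$8930

$3070 of the $4100 deductible is already met, leaving $1030.
That leaves $45050 − $1030 = $44020 for coinsurance.
Member's 30% share of $44020 is $13206.
Member responsibility before any cap: $1030 + $13206 = $14236.
That would bring total out-of-pocket to $17306, past the $12000 cap. The member is capped at $12000 − $3070 = $8930 on this claim.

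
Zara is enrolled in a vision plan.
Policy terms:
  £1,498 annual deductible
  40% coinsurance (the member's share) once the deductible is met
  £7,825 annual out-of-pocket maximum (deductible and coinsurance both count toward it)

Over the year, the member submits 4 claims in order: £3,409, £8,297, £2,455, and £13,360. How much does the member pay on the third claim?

£982

#1 (£3,409): £1,498 finishes the deductible; £1,911 goes to coinsurance; coinsurance £1,911 × 40% = £764.40. Member pays £2,262.40; OOP now £2,262.40.
#2 (£8,297): deductible met; 40% of £8,297 = £3,318.80. Member owes £3,318.80 (running OOP £5,581.20).
#3 (£2,455): 40% coinsurance on £2,455 = £982. Member owes £982 (running OOP £6,563.20).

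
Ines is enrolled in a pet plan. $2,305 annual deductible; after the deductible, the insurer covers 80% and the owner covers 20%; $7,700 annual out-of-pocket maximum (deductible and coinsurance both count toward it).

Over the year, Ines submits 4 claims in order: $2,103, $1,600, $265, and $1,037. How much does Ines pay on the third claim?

Claim 1 ($2,103): fully absorbed by the deductible. Cost to owner: $2,103. OOP to date $2,103.
Claim 2 ($1,600): $202 to deductible, leaving $1,398; 20% of $1,398 = $279.60. Owner owes $481.60 (running OOP $2,584.60).
Claim 3 ($265): deductible already satisfied, so owner's share is 20% × $265 = $53. Cost to owner: $53. OOP to date $2,637.60.

$53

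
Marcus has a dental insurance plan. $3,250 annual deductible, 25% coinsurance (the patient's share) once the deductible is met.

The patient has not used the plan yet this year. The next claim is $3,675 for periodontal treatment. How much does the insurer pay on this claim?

$318.75

The full $3,250 deductible is still open; $3,250 of this bill applies to it.
After the $3,250 deductible portion, $3,675 − $3,250 = $425 is subject to coinsurance.
Patient's 25% share of $425 is $106.25.
Patient responsibility: $3,250 + $106.25 = $3,356.25.
The insurer covers the remainder: $3,675 − $3,356.25 = $318.75.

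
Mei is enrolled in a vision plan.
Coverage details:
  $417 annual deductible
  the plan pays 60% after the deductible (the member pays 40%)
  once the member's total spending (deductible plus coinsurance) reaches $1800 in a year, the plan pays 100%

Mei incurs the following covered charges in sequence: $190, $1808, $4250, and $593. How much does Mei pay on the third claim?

$750.60

Bill 1, $190: entire amount goes to the deductible. Cost to member: $190. OOP to date $190.
Bill 2, $1808: $227 to deductible, leaving $1581; 40% of $1581 = $632.40. Member owes $859.40 (running OOP $1049.40).
Bill 3, $4250: deductible met; 40% of $4250 = $1700. Adding that to $1049.40 gives $2749.40, past the $1800 cap; member pays only $1800 − $1049.40 = $750.60.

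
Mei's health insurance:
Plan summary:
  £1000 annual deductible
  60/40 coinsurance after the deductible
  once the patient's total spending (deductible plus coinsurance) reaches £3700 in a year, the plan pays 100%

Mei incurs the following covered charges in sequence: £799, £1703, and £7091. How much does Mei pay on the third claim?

£2099.20

Bill 1, £799: entire amount goes to the deductible. Patient owes £799 (running OOP £799).
Bill 2, £1703: £201 finishes the deductible; £1502 goes to coinsurance; patient's 40% is £600.80. Patient pays £801.80; OOP now £1600.80.
Bill 3, £7091: 40% coinsurance on £7091 = £2836.40. Adding that to £1600.80 gives £4437.20, past the £3700 cap; patient pays only £3700 − £1600.80 = £2099.20.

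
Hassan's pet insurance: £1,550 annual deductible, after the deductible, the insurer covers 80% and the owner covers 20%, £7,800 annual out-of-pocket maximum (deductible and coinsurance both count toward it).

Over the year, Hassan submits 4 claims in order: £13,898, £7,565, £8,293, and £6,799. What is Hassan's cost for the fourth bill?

£608.80

Claim 1 (£13,898): deductible takes £1,550, £12,348 remains; coinsurance £12,348 × 20% = £2,469.60. Owner pays £4,019.60; OOP now £4,019.60.
Claim 2 (£7,565): deductible met; 20% of £7,565 = £1,513. Owner owes £1,513 (running OOP £5,532.60).
Claim 3 (£8,293): deductible met; 20% of £8,293 = £1,658.60. Cost to owner: £1,658.60. OOP to date £7,191.20.
Claim 4 (£6,799): deductible already satisfied, so owner's share is 20% × £6,799 = £1,359.80. Adding that to £7,191.20 gives £8,551, past the £7,800 cap; owner pays only £7,800 − £7,191.20 = £608.80.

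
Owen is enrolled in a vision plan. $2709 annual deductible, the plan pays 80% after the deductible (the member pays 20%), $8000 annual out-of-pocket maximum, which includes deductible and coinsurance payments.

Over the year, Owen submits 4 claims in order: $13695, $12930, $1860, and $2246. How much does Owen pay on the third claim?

$372

#1 ($13695): $2709 finishes the deductible; $10986 goes to coinsurance; 20% of $10986 = $2197.20. Cost to member: $4906.20. OOP to date $4906.20.
#2 ($12930): deductible met; 20% of $12930 = $2586. Member owes $2586 (running OOP $7492.20).
#3 ($1860): deductible already satisfied, so member's share is 20% × $1860 = $372. Member owes $372 (running OOP $7864.20).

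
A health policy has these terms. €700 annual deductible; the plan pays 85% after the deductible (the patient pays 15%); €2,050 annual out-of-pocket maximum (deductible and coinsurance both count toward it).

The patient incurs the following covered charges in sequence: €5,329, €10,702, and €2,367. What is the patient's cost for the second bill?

€655.65

#1 (€5,329): €700 to deductible, leaving €4,629; patient's 15% is €694.35. Patient owes €1,394.35 (running OOP €1,394.35).
#2 (€10,702): deductible met; 15% of €10,702 = €1,605.30. That would push OOP to €2,999.65, over the €2,050 cap, so patient pays €2,050 − €1,394.35 = €655.65.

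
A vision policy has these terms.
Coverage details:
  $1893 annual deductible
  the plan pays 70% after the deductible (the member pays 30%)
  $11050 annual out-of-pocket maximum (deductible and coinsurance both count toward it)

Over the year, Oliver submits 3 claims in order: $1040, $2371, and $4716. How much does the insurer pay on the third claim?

Claim 1 ($1040): all of it applies to the deductible. Member owes $1040 (running OOP $1040). Insurer: $1040 − $1040 = $0.
Claim 2 ($2371): $853 to deductible, leaving $1518; 30% of $1518 = $455.40. Member pays $1308.40; OOP now $2348.40. Insurer: $2371 − $1308.40 = $1062.60.
Claim 3 ($4716): deductible met; 30% of $4716 = $1414.80. Member pays $1414.80; OOP now $3763.20. Insurer: $4716 − $1414.80 = $3301.20.

$3301.20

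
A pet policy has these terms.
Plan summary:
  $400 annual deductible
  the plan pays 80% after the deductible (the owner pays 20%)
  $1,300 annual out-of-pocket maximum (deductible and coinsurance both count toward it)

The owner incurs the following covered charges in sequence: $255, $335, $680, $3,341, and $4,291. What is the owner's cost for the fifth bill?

$57.80

Claim 1 — $255: entire amount goes to the deductible. Cost to owner: $255. OOP to date $255.
Claim 2 — $335: $145 to deductible, leaving $190; 20% of $190 = $38. Cost to owner: $183. OOP to date $438.
Claim 3 — $680: 20% coinsurance on $680 = $136. Cost to owner: $136. OOP to date $574.
Claim 4 — $3,341: deductible met; 20% of $3,341 = $668.20. Owner pays $668.20; OOP now $1,242.20.
Claim 5 — $4,291: 20% coinsurance on $4,291 = $858.20. Adding that to $1,242.20 gives $2,100.40, past the $1,300 cap; owner pays only $1,300 − $1,242.20 = $57.80.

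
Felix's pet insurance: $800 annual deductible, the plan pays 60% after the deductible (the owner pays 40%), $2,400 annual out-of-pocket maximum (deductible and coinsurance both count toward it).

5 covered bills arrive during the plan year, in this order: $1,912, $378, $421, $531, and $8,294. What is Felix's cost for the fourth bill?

Bill 1, $1,912: deductible takes $800, $1,112 remains; coinsurance $1,112 × 40% = $444.80. Owner owes $1,244.80 (running OOP $1,244.80).
Bill 2, $378: 40% coinsurance on $378 = $151.20. Owner owes $151.20 (running OOP $1,396).
Bill 3, $421: deductible met; 40% of $421 = $168.40. Owner pays $168.40; OOP now $1,564.40.
Bill 4, $531: 40% coinsurance on $531 = $212.40. Cost to owner: $212.40. OOP to date $1,776.80.

$212.40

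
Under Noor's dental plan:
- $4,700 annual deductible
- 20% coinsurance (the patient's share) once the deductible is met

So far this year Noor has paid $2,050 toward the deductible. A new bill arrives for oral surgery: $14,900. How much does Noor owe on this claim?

Deductible still to meet: $4,700 − $2,050 = $2,650.
After the $2,650 deductible portion, $14,900 − $2,650 = $12,250 is subject to coinsurance.
20% of $12,250 = $2,450 falls to the patient.
So the patient owes $2,650 + $2,450 = $5,100.

$5,100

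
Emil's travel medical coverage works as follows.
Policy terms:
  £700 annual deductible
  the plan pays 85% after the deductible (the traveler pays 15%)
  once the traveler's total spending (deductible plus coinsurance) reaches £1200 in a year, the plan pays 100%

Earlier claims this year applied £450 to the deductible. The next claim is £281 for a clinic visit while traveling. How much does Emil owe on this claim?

Deductible still to meet: £700 − £450 = £250.
The remaining £31 (= £281 − £250) moves to coinsurance.
Coinsurance: £31 × 15% = £4.65.
So the traveler owes £250 + £4.65 = £254.65 before any cap.
Year-to-date out-of-pocket becomes £450 + £254.65 = £704.65, still under the £1200 maximum, so no cap applies.

£254.65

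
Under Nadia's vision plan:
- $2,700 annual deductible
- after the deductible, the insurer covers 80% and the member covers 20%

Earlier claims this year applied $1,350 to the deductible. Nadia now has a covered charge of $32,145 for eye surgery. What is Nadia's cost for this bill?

$7,509

Deductible still to meet: $2,700 − $1,350 = $1,350.
The remaining $30,795 (= $32,145 − $1,350) moves to coinsurance.
20% of $30,795 = $6,159 falls to the member.
So the member owes $1,350 + $6,159 = $7,509.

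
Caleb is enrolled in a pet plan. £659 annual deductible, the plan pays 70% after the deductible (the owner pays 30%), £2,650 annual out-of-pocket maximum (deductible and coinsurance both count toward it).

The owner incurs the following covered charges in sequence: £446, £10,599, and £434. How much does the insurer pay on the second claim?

#1 (£446): fully absorbed by the deductible. Owner owes £446 (running OOP £446). Insurer: £446 − £446 = £0.
#2 (£10,599): £213 to deductible, leaving £10,386; owner's 30% is £3,115.80. Together that's £213 + £3,115.80 = £3,328.80. That would push OOP to £3,774.80, over the £2,650 cap, so owner pays £2,650 − £446 = £2,204. Insurer: £10,599 − £2,204 = £8,395.

£8,395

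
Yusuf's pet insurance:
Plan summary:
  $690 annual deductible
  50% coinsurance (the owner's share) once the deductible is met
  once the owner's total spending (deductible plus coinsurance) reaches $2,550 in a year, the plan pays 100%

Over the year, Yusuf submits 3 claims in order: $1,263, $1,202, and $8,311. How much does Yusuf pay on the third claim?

$972.50

Claim 1 ($1,263): $690 finishes the deductible; $573 goes to coinsurance; coinsurance $573 × 50% = $286.50. Cost to owner: $976.50. OOP to date $976.50.
Claim 2 ($1,202): deductible already satisfied, so owner's share is 50% × $1,202 = $601. Owner owes $601 (running OOP $1,577.50).
Claim 3 ($8,311): 50% coinsurance on $8,311 = $4,155.50. OOP would hit $5,733 > $2,550, so the cap limits the owner to $2,550 − $1,577.50 = $972.50.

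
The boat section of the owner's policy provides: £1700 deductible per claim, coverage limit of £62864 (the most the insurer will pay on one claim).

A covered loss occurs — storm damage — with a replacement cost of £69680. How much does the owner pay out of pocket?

Less the £1700 deductible: £69680 − £1700 = £67980.
Since £67980 > £62864, the payout is capped at £62864.
Owner's share is the uncovered remainder: £69680 − £62864 = £6816.

£6816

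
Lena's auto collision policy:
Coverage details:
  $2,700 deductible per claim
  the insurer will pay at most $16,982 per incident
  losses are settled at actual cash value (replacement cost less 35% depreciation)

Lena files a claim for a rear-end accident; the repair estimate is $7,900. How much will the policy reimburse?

$2,435

At 35% depreciation, ACV = $7,900 − $2,765 = $5,135.
After the deductible, $5,135 − $2,700 = $2,435 remains.
$2,435 ≤ $16,982, so the limit doesn't bind; insurer pays $2,435.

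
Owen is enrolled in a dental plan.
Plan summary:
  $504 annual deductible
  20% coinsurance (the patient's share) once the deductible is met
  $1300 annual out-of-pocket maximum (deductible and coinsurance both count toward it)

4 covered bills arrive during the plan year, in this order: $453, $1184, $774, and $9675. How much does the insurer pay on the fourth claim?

$9260.40

Claim 1 ($453): entire amount goes to the deductible. Patient pays $453; OOP now $453. Insurer: $453 − $453 = $0.
Claim 2 ($1184): $51 finishes the deductible; $1133 goes to coinsurance; patient's 20% is $226.60. Patient owes $277.60 (running OOP $730.60). Plan pays $1184 − $277.60 = $906.40.
Claim 3 ($774): 20% coinsurance on $774 = $154.80. Patient owes $154.80 (running OOP $885.40). Plan pays $774 − $154.80 = $619.20.
Claim 4 ($9675): 20% coinsurance on $9675 = $1935. OOP would hit $2820.40 > $1300, so the cap limits the patient to $1300 − $885.40 = $414.60. Plan pays $9675 − $414.60 = $9260.40.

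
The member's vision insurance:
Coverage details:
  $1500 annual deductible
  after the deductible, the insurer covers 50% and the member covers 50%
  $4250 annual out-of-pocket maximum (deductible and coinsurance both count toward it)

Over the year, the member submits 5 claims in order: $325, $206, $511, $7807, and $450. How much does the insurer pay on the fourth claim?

Claim 1 — $325: entire amount goes to the deductible. Member pays $325; OOP now $325. Insurer: $325 − $325 = $0.
Claim 2 — $206: entire amount goes to the deductible. Member pays $206; OOP now $531. Plan pays $206 − $206 = $0.
Claim 3 — $511: all of it applies to the deductible. Cost to member: $511. OOP to date $1042. Insurer: $511 − $511 = $0.
Claim 4 — $7807: deductible takes $458, $7349 remains; coinsurance $7349 × 50% = $3674.50. Deductible plus coinsurance: $458 + $3674.50 = $4132.50. That would push OOP to $5174.50, over the $4250 cap, so member pays $4250 − $1042 = $3208. Insurer: $7807 − $3208 = $4599.

$4599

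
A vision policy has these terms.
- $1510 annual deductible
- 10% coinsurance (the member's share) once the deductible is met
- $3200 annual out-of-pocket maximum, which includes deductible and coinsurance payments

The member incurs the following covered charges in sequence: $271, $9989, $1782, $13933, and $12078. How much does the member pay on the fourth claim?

$636.80

Bill 1, $271: entire amount goes to the deductible. Member owes $271 (running OOP $271).
Bill 2, $9989: $1239 finishes the deductible; $8750 goes to coinsurance; coinsurance $8750 × 10% = $875. Member pays $2114; OOP now $2385.
Bill 3, $1782: 10% coinsurance on $1782 = $178.20. Member owes $178.20 (running OOP $2563.20).
Bill 4, $13933: 10% coinsurance on $13933 = $1393.30. OOP would hit $3956.50 > $3200, so the cap limits the member to $3200 − $2563.20 = $636.80.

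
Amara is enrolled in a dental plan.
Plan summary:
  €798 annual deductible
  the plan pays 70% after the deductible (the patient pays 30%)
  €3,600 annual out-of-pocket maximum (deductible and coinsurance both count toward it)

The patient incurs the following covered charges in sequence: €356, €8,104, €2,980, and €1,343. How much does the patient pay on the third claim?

€503.40

Claim 1 — €356: entire amount goes to the deductible. Patient pays €356; OOP now €356.
Claim 2 — €8,104: deductible takes €442, €7,662 remains; 30% of €7,662 = €2,298.60. Patient pays €2,740.60; OOP now €3,096.60.
Claim 3 — €2,980: 30% coinsurance on €2,980 = €894. Adding that to €3,096.60 gives €3,990.60, past the €3,600 cap; patient pays only €3,600 − €3,096.60 = €503.40.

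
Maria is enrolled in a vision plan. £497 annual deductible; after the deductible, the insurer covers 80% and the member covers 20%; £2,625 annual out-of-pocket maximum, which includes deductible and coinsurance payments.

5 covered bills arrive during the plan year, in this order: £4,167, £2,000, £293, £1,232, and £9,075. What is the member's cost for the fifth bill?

£689

#1 (£4,167): £497 finishes the deductible; £3,670 goes to coinsurance; member's 20% is £734. Member pays £1,231; OOP now £1,231.
#2 (£2,000): deductible already satisfied, so member's share is 20% × £2,000 = £400. Member owes £400 (running OOP £1,631).
#3 (£293): deductible already satisfied, so member's share is 20% × £293 = £58.60. Member owes £58.60 (running OOP £1,689.60).
#4 (£1,232): deductible met; 20% of £1,232 = £246.40. Cost to member: £246.40. OOP to date £1,936.
#5 (£9,075): deductible met; 20% of £9,075 = £1,815. Adding that to £1,936 gives £3,751, past the £2,625 cap; member pays only £2,625 − £1,936 = £689.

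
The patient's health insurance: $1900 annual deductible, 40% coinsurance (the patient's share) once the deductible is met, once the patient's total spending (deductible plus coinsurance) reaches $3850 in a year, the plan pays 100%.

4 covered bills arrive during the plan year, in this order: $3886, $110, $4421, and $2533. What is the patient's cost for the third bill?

Bill 1, $3886: $1900 finishes the deductible; $1986 goes to coinsurance; patient's 40% is $794.40. Patient owes $2694.40 (running OOP $2694.40).
Bill 2, $110: deductible already satisfied, so patient's share is 40% × $110 = $44. Cost to patient: $44. OOP to date $2738.40.
Bill 3, $4421: deductible met; 40% of $4421 = $1768.40. That would push OOP to $4506.80, over the $3850 cap, so patient pays $3850 − $2738.40 = $1111.60.

$1111.60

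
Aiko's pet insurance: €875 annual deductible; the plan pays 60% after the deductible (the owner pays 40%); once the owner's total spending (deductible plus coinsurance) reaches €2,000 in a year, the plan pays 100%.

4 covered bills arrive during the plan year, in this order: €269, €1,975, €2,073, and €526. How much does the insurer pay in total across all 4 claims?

#1 (€269): all of it applies to the deductible. Cost to owner: €269. OOP to date €269. Insurer: €269 − €269 = €0.
#2 (€1,975): €606 to deductible, leaving €1,369; 40% of €1,369 = €547.60. Cost to owner: €1,153.60. OOP to date €1,422.60. Plan pays €1,975 − €1,153.60 = €821.40.
#3 (€2,073): 40% coinsurance on €2,073 = €829.20. Adding that to €1,422.60 gives €2,251.80, past the €2,000 cap; owner pays only €2,000 − €1,422.60 = €577.40. Plan pays €2,073 − €577.40 = €1,495.60.
#4 (€526): deductible already satisfied, so owner's share is 40% × €526 = €210.40. That would push OOP to €2,210.40, over the €2,000 cap, so owner pays €2,000 − €2,000 = €0. Plan pays €526 − €0 = €526.
Insurer total: €0 + €821.40 + €1,495.60 + €526 = €2,843.

€2,843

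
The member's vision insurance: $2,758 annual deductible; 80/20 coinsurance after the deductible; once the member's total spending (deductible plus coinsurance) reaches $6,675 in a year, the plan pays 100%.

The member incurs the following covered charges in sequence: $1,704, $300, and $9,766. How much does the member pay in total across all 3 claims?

$4,560.40

Bill 1, $1,704: all of it applies to the deductible. Cost to member: $1,704. OOP to date $1,704.
Bill 2, $300: entire amount goes to the deductible. Member owes $300 (running OOP $2,004).
Bill 3, $9,766: $754 to deductible, leaving $9,012; 20% of $9,012 = $1,802.40. Member owes $2,556.40 (running OOP $4,560.40).
Summing the member's payments: $1,704 + $300 + $2,556.40 = $4,560.40.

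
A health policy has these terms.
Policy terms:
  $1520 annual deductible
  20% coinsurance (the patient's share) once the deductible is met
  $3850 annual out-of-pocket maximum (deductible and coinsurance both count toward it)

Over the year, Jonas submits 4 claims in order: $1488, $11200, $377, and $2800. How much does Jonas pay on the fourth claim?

Claim 1 — $1488: all of it applies to the deductible. Patient owes $1488 (running OOP $1488).
Claim 2 — $11200: $32 to deductible, leaving $11168; 20% of $11168 = $2233.60. Cost to patient: $2265.60. OOP to date $3753.60.
Claim 3 — $377: deductible already satisfied, so patient's share is 20% × $377 = $75.40. Cost to patient: $75.40. OOP to date $3829.
Claim 4 — $2800: deductible met; 20% of $2800 = $560. Adding that to $3829 gives $4389, past the $3850 cap; patient pays only $3850 − $3829 = $21.

$21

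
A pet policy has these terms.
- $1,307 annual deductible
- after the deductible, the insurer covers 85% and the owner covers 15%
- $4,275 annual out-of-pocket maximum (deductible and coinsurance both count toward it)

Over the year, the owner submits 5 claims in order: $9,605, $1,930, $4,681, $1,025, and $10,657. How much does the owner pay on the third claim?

Claim 1 — $9,605: $1,307 to deductible, leaving $8,298; 15% of $8,298 = $1,244.70. Owner pays $2,551.70; OOP now $2,551.70.
Claim 2 — $1,930: 15% coinsurance on $1,930 = $289.50. Owner pays $289.50; OOP now $2,841.20.
Claim 3 — $4,681: deductible already satisfied, so owner's share is 15% × $4,681 = $702.15. Cost to owner: $702.15. OOP to date $3,543.35.

$702.15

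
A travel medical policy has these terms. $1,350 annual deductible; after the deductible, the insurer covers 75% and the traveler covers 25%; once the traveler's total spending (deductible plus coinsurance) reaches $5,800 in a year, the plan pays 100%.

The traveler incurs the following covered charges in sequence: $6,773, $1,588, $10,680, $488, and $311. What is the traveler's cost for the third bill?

$2,670

Claim 1 — $6,773: $1,350 to deductible, leaving $5,423; traveler's 25% is $1,355.75. Traveler owes $2,705.75 (running OOP $2,705.75).
Claim 2 — $1,588: 25% coinsurance on $1,588 = $397. Cost to traveler: $397. OOP to date $3,102.75.
Claim 3 — $10,680: deductible already satisfied, so traveler's share is 25% × $10,680 = $2,670. Traveler pays $2,670; OOP now $5,772.75.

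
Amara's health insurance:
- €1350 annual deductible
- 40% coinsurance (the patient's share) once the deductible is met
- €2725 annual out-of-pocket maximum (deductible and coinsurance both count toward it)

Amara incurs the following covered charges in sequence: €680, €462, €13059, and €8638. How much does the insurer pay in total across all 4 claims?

Claim 1 (€680): entire amount goes to the deductible. Cost to patient: €680. OOP to date €680. Plan pays €680 − €680 = €0.
Claim 2 (€462): all of it applies to the deductible. Patient pays €462; OOP now €1142. Plan pays €462 − €462 = €0.
Claim 3 (€13059): €208 finishes the deductible; €12851 goes to coinsurance; coinsurance €12851 × 40% = €5140.40. Together that's €208 + €5140.40 = €5348.40. That would push OOP to €6490.40, over the €2725 cap, so patient pays €2725 − €1142 = €1583. Insurer: €13059 − €1583 = €11476.
Claim 4 (€8638): 40% coinsurance on €8638 = €3455.20. OOP would hit €6180.20 > €2725, so the cap limits the patient to €2725 − €2725 = €0. Insurer: €8638 − €0 = €8638.
Insurer total = bills − patient's total = €22839 − €2725 = €20114.

€20114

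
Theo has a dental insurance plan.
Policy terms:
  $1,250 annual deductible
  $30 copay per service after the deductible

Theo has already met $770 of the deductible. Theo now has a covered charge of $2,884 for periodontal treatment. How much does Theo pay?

$510

Remaining deductible: $1,250 − $770 = $480.
The remaining $2,404 (= $2,884 − $480) moves to the copay.
Copay on this service: $30.
That puts the patient's cost at $480 + $30 = $510.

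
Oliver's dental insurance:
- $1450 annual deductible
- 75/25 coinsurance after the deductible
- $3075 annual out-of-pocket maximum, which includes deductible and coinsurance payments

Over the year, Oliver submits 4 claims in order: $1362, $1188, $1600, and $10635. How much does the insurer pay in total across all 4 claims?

Claim 1 ($1362): fully absorbed by the deductible. Cost to patient: $1362. OOP to date $1362. Insurer: $1362 − $1362 = $0.
Claim 2 ($1188): $88 finishes the deductible; $1100 goes to coinsurance; coinsurance $1100 × 25% = $275. Patient pays $363; OOP now $1725. Plan pays $1188 − $363 = $825.
Claim 3 ($1600): deductible met; 25% of $1600 = $400. Patient owes $400 (running OOP $2125). Plan pays $1600 − $400 = $1200.
Claim 4 ($10635): deductible met; 25% of $10635 = $2658.75. OOP would hit $4783.75 > $3075, so the cap limits the patient to $3075 − $2125 = $950. Plan pays $10635 − $950 = $9685.
Insurer total: $0 + $825 + $1200 + $9685 = $11710.

$11710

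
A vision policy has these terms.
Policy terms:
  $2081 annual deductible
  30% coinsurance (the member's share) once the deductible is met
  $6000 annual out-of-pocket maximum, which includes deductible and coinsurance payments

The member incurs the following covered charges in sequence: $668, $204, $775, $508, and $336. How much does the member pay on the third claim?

Bill 1, $668: fully absorbed by the deductible. Cost to member: $668. OOP to date $668.
Bill 2, $204: fully absorbed by the deductible. Member pays $204; OOP now $872.
Bill 3, $775: all of it applies to the deductible. Member pays $775; OOP now $1647.

$775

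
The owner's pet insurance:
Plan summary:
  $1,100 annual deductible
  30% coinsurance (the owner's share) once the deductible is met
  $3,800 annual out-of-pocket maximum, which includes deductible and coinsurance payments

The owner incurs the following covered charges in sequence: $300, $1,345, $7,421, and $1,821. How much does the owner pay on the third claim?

#1 ($300): fully absorbed by the deductible. Owner pays $300; OOP now $300.
#2 ($1,345): $800 finishes the deductible; $545 goes to coinsurance; owner's 30% is $163.50. Owner owes $963.50 (running OOP $1,263.50).
#3 ($7,421): 30% coinsurance on $7,421 = $2,226.30. Cost to owner: $2,226.30. OOP to date $3,489.80.

$2,226.30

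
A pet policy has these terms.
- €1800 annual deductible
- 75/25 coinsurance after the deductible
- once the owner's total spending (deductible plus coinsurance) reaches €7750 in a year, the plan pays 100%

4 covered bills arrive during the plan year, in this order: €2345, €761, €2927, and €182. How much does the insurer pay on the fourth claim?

€136.50

Bill 1, €2345: €1800 to deductible, leaving €545; coinsurance €545 × 25% = €136.25. Owner pays €1936.25; OOP now €1936.25. Plan pays €2345 − €1936.25 = €408.75.
Bill 2, €761: deductible met; 25% of €761 = €190.25. Cost to owner: €190.25. OOP to date €2126.50. Insurer: €761 − €190.25 = €570.75.
Bill 3, €2927: 25% coinsurance on €2927 = €731.75. Owner owes €731.75 (running OOP €2858.25). Plan pays €2927 − €731.75 = €2195.25.
Bill 4, €182: 25% coinsurance on €182 = €45.50. Owner pays €45.50; OOP now €2903.75. Insurer: €182 − €45.50 = €136.50.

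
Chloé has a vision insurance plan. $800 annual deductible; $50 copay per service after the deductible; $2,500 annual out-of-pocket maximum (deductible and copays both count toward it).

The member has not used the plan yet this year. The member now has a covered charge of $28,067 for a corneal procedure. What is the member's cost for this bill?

$850

Deductible not yet touched, so the first $800 of the bill goes to the deductible.
After the $800 deductible portion, $28,067 − $800 = $27,267 is subject to the copay.
Copay on this service: $50.
Member responsibility before any cap: $800 + $50 = $850.
Year-to-date out-of-pocket becomes $0 + $850 = $850, still under the $2,500 maximum, so no cap applies.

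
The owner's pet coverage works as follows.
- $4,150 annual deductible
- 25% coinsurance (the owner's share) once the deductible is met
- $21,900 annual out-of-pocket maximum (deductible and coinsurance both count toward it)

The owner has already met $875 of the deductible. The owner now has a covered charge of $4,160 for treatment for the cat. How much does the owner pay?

Deductible still to meet: $4,150 − $875 = $3,275.
That leaves $4,160 − $3,275 = $885 for coinsurance.
25% of $885 = $221.25 falls to the owner.
Owner responsibility before any cap: $3,275 + $221.25 = $3,496.25.
Year-to-date out-of-pocket becomes $875 + $3,496.25 = $4,371.25, still under the $21,900 maximum, so no cap applies.

$3,496.25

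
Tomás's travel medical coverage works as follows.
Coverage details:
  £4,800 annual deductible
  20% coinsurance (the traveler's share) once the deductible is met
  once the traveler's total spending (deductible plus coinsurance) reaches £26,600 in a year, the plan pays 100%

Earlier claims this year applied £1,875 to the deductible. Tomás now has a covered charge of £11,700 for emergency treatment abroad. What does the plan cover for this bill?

£7,020

Deductible still to meet: £4,800 − £1,875 = £2,925.
After the £2,925 deductible portion, £11,700 − £2,925 = £8,775 is subject to coinsurance.
20% of £8,775 = £1,755 falls to the traveler.
Traveler responsibility before any cap: £2,925 + £1,755 = £4,680.
Cumulative spending £1,875 + £4,680 = £6,555 stays under the £26,600 maximum.
The insurer covers the remainder: £11,700 − £4,680 = £7,020.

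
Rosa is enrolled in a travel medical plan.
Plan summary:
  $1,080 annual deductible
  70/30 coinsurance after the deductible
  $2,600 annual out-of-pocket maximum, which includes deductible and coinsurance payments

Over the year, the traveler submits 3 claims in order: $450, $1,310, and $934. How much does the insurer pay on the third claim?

Claim 1 ($450): fully absorbed by the deductible. Cost to traveler: $450. OOP to date $450. Insurer: $450 − $450 = $0.
Claim 2 ($1,310): $630 finishes the deductible; $680 goes to coinsurance; traveler's 30% is $204. Traveler pays $834; OOP now $1,284. Plan pays $1,310 − $834 = $476.
Claim 3 ($934): deductible already satisfied, so traveler's share is 30% × $934 = $280.20. Cost to traveler: $280.20. OOP to date $1,564.20. Plan pays $934 − $280.20 = $653.80.

$653.80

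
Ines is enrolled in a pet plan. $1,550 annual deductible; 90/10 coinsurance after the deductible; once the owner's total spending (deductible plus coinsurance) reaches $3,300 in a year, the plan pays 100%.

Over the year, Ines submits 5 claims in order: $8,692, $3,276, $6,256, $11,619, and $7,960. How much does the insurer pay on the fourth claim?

Claim 1 — $8,692: $1,550 to deductible, leaving $7,142; owner's 10% is $714.20. Cost to owner: $2,264.20. OOP to date $2,264.20. Insurer: $8,692 − $2,264.20 = $6,427.80.
Claim 2 — $3,276: 10% coinsurance on $3,276 = $327.60. Owner pays $327.60; OOP now $2,591.80. Insurer: $3,276 − $327.60 = $2,948.40.
Claim 3 — $6,256: deductible already satisfied, so owner's share is 10% × $6,256 = $625.60. Owner owes $625.60 (running OOP $3,217.40). Plan pays $6,256 − $625.60 = $5,630.40.
Claim 4 — $11,619: 10% coinsurance on $11,619 = $1,161.90. OOP would hit $4,379.30 > $3,300, so the cap limits the owner to $3,300 − $3,217.40 = $82.60. Insurer: $11,619 − $82.60 = $11,536.40.

$11,536.40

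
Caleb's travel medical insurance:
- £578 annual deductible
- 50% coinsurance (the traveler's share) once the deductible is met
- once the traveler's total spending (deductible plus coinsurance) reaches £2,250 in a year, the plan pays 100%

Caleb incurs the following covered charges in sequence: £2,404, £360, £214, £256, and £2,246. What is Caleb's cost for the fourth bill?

£128

#1 (£2,404): deductible takes £578, £1,826 remains; coinsurance £1,826 × 50% = £913. Traveler owes £1,491 (running OOP £1,491).
#2 (£360): 50% coinsurance on £360 = £180. Traveler pays £180; OOP now £1,671.
#3 (£214): 50% coinsurance on £214 = £107. Traveler owes £107 (running OOP £1,778).
#4 (£256): deductible already satisfied, so traveler's share is 50% × £256 = £128. Traveler owes £128 (running OOP £1,906).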